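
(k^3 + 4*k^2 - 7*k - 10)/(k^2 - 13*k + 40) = (k^3 + 4*k^2 - 7*k - 10)/(k^2 - 13*k + 40)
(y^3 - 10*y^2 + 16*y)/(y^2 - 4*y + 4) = y*(y - 8)/(y - 2)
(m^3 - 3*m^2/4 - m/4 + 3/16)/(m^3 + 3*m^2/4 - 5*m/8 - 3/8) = (m - 1/2)/(m + 1)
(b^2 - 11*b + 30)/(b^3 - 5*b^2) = (b - 6)/b^2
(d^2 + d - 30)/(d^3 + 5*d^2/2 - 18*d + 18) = 2*(d - 5)/(2*d^2 - 7*d + 6)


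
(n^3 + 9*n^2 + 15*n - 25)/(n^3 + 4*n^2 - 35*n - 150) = (n - 1)/(n - 6)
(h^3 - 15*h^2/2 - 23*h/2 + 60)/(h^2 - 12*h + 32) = (2*h^2 + h - 15)/(2*(h - 4))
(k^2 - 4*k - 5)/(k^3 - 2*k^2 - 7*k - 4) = (k - 5)/(k^2 - 3*k - 4)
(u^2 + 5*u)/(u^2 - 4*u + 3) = u*(u + 5)/(u^2 - 4*u + 3)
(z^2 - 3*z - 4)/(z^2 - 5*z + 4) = (z + 1)/(z - 1)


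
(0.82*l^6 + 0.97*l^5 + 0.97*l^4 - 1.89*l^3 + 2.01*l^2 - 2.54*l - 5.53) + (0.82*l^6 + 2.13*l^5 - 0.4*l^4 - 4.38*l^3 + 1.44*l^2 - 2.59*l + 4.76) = 1.64*l^6 + 3.1*l^5 + 0.57*l^4 - 6.27*l^3 + 3.45*l^2 - 5.13*l - 0.77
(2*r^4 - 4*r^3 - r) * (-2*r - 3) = -4*r^5 + 2*r^4 + 12*r^3 + 2*r^2 + 3*r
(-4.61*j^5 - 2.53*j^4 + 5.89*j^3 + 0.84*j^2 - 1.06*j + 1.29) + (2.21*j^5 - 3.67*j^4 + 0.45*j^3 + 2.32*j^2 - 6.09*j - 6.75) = -2.4*j^5 - 6.2*j^4 + 6.34*j^3 + 3.16*j^2 - 7.15*j - 5.46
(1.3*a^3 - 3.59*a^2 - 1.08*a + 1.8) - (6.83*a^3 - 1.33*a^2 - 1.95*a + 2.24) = -5.53*a^3 - 2.26*a^2 + 0.87*a - 0.44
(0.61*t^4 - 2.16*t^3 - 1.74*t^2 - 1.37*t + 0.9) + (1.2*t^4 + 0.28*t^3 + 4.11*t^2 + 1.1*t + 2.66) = 1.81*t^4 - 1.88*t^3 + 2.37*t^2 - 0.27*t + 3.56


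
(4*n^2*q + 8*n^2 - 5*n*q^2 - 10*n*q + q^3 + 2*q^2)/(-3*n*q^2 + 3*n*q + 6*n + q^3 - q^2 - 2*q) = (-4*n^2*q - 8*n^2 + 5*n*q^2 + 10*n*q - q^3 - 2*q^2)/(3*n*q^2 - 3*n*q - 6*n - q^3 + q^2 + 2*q)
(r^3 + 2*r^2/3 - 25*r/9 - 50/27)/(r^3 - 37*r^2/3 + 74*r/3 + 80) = (r^2 - r - 10/9)/(r^2 - 14*r + 48)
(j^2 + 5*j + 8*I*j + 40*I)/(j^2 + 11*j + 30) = (j + 8*I)/(j + 6)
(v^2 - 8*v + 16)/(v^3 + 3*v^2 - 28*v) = (v - 4)/(v*(v + 7))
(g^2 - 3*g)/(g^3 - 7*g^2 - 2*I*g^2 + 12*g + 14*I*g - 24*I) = g/(g^2 - 2*g*(2 + I) + 8*I)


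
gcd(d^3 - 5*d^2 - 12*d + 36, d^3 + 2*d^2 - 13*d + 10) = d - 2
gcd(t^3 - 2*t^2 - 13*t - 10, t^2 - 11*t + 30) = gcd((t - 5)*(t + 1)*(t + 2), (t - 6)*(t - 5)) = t - 5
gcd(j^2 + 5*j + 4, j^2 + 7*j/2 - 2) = j + 4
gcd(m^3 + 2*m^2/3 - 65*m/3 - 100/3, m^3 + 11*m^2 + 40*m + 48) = m + 4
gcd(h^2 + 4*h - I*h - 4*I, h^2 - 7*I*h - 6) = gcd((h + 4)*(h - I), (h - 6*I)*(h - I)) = h - I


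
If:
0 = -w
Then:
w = 0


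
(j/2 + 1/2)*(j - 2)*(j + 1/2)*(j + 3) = j^4/2 + 5*j^3/4 - 2*j^2 - 17*j/4 - 3/2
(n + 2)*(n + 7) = n^2 + 9*n + 14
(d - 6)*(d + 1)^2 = d^3 - 4*d^2 - 11*d - 6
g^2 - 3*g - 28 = (g - 7)*(g + 4)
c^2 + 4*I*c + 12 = (c - 2*I)*(c + 6*I)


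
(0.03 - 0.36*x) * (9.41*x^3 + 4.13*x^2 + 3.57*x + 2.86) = -3.3876*x^4 - 1.2045*x^3 - 1.1613*x^2 - 0.9225*x + 0.0858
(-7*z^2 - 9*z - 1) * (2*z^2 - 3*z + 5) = -14*z^4 + 3*z^3 - 10*z^2 - 42*z - 5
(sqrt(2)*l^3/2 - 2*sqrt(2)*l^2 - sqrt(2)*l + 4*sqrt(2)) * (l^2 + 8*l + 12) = sqrt(2)*l^5/2 + 2*sqrt(2)*l^4 - 11*sqrt(2)*l^3 - 28*sqrt(2)*l^2 + 20*sqrt(2)*l + 48*sqrt(2)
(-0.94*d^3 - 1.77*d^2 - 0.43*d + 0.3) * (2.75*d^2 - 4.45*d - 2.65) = -2.585*d^5 - 0.6845*d^4 + 9.185*d^3 + 7.429*d^2 - 0.1955*d - 0.795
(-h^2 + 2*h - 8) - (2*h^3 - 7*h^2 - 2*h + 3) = -2*h^3 + 6*h^2 + 4*h - 11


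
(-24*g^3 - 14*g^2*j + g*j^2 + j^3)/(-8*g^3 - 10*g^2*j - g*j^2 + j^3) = (3*g + j)/(g + j)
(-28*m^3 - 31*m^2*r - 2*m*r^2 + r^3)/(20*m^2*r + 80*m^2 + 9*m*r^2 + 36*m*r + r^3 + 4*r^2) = (-7*m^2 - 6*m*r + r^2)/(5*m*r + 20*m + r^2 + 4*r)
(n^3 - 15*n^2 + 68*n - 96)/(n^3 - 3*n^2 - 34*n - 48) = (n^2 - 7*n + 12)/(n^2 + 5*n + 6)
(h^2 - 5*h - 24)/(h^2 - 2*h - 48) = (h + 3)/(h + 6)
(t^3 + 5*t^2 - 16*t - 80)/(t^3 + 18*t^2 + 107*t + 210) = (t^2 - 16)/(t^2 + 13*t + 42)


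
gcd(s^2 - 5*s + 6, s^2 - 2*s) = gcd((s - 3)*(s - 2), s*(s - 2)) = s - 2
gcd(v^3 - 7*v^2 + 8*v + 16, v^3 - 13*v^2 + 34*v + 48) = v + 1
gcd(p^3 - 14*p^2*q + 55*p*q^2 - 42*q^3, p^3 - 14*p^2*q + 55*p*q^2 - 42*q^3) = p^3 - 14*p^2*q + 55*p*q^2 - 42*q^3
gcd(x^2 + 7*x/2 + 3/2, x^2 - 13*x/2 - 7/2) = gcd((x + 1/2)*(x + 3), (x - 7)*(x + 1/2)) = x + 1/2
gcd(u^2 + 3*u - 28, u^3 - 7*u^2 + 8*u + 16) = u - 4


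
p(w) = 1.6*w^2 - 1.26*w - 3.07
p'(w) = 3.2*w - 1.26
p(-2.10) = 6.63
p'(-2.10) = -7.98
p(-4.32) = 32.23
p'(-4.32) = -15.08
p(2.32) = 2.62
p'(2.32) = 6.16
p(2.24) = 2.14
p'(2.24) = 5.91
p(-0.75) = -1.22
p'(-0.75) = -3.66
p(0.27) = -3.29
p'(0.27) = -0.40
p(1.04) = -2.65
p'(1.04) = 2.07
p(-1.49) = 2.36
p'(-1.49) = -6.03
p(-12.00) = 242.45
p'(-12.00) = -39.66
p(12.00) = 212.21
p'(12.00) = 37.14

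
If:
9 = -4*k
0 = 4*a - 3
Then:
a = 3/4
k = -9/4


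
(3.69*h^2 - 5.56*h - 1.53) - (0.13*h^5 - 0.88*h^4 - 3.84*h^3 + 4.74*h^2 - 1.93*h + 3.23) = -0.13*h^5 + 0.88*h^4 + 3.84*h^3 - 1.05*h^2 - 3.63*h - 4.76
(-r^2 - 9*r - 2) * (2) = -2*r^2 - 18*r - 4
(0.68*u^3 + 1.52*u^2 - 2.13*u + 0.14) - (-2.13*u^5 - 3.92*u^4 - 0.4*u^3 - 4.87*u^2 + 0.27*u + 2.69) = 2.13*u^5 + 3.92*u^4 + 1.08*u^3 + 6.39*u^2 - 2.4*u - 2.55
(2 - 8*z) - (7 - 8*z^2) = 8*z^2 - 8*z - 5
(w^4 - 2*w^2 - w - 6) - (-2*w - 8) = w^4 - 2*w^2 + w + 2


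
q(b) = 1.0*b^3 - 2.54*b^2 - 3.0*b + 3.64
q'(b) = 3.0*b^2 - 5.08*b - 3.0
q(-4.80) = -151.07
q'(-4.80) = 90.50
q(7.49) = 258.87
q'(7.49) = 127.25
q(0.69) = 0.69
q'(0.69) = -5.08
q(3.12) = -0.07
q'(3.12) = 10.35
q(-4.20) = -102.65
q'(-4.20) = 71.26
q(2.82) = -2.59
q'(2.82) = 6.53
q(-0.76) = 4.01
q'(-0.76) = 2.59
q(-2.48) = -19.80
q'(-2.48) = 28.05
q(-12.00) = -2054.12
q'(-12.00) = 489.96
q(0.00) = 3.64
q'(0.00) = -3.00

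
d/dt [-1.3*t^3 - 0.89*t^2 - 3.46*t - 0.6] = -3.9*t^2 - 1.78*t - 3.46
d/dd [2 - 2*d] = -2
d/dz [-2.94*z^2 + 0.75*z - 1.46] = 0.75 - 5.88*z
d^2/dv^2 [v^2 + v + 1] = 2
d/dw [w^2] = 2*w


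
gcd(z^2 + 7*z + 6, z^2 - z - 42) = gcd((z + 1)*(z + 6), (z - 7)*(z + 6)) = z + 6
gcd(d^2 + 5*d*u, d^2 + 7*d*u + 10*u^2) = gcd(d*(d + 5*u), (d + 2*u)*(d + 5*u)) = d + 5*u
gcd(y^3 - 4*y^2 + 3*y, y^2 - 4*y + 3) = y^2 - 4*y + 3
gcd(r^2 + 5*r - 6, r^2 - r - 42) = r + 6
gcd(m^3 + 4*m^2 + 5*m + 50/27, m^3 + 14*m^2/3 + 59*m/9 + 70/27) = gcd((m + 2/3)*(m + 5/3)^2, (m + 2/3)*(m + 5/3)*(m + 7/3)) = m^2 + 7*m/3 + 10/9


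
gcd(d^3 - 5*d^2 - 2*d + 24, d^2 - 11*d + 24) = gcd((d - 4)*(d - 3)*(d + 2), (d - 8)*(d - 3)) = d - 3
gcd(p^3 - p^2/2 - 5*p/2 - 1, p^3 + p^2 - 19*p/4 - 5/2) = p^2 - 3*p/2 - 1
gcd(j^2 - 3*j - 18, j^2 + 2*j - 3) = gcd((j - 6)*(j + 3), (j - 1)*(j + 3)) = j + 3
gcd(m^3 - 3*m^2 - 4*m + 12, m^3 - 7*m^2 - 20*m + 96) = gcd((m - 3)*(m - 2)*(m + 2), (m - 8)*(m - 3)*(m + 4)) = m - 3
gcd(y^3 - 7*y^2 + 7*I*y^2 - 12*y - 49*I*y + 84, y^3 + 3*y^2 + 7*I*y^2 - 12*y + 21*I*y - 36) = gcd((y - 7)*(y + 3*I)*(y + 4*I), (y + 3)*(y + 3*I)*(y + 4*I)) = y^2 + 7*I*y - 12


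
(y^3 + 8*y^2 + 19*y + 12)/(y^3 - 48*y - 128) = (y^2 + 4*y + 3)/(y^2 - 4*y - 32)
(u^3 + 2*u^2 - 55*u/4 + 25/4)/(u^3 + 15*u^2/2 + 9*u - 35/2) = (4*u^2 - 12*u + 5)/(2*(2*u^2 + 5*u - 7))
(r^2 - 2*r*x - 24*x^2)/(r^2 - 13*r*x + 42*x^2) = (-r - 4*x)/(-r + 7*x)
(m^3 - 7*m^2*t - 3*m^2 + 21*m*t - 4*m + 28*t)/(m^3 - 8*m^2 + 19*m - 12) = (m^2 - 7*m*t + m - 7*t)/(m^2 - 4*m + 3)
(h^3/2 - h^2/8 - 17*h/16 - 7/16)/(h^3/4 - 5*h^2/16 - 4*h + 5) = (8*h^3 - 2*h^2 - 17*h - 7)/(4*h^3 - 5*h^2 - 64*h + 80)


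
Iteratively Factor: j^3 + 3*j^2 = (j + 3)*(j^2) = j*(j + 3)*(j)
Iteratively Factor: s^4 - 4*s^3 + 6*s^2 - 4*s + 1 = (s - 1)*(s^3 - 3*s^2 + 3*s - 1) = (s - 1)^2*(s^2 - 2*s + 1) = (s - 1)^3*(s - 1)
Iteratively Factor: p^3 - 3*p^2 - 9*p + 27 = (p - 3)*(p^2 - 9) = (p - 3)*(p + 3)*(p - 3)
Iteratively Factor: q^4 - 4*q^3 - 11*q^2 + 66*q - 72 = (q + 4)*(q^3 - 8*q^2 + 21*q - 18) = (q - 3)*(q + 4)*(q^2 - 5*q + 6) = (q - 3)^2*(q + 4)*(q - 2)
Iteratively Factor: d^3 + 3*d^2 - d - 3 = (d - 1)*(d^2 + 4*d + 3) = (d - 1)*(d + 3)*(d + 1)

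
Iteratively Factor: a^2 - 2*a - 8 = (a + 2)*(a - 4)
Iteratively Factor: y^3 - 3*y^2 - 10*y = (y + 2)*(y^2 - 5*y) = (y - 5)*(y + 2)*(y)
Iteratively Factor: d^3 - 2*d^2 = (d)*(d^2 - 2*d) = d^2*(d - 2)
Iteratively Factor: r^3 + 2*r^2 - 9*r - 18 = (r + 2)*(r^2 - 9) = (r - 3)*(r + 2)*(r + 3)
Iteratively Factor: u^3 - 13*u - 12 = (u + 3)*(u^2 - 3*u - 4) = (u + 1)*(u + 3)*(u - 4)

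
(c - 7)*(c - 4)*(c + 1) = c^3 - 10*c^2 + 17*c + 28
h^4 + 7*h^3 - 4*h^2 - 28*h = h*(h - 2)*(h + 2)*(h + 7)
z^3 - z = z*(z - 1)*(z + 1)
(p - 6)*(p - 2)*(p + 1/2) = p^3 - 15*p^2/2 + 8*p + 6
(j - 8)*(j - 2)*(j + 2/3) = j^3 - 28*j^2/3 + 28*j/3 + 32/3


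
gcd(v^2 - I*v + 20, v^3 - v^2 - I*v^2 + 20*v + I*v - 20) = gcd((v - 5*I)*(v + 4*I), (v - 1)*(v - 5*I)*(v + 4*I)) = v^2 - I*v + 20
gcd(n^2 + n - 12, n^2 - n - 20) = n + 4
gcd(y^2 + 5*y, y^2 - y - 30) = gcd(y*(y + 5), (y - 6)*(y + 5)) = y + 5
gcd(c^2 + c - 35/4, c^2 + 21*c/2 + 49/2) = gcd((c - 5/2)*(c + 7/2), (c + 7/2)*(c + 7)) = c + 7/2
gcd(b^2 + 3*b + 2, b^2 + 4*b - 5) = 1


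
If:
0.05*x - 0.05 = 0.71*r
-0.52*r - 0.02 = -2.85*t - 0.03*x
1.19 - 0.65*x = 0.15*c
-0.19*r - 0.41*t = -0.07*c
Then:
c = 0.14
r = 0.06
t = -0.00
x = 1.80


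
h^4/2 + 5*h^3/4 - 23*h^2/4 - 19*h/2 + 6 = (h/2 + 1)*(h - 3)*(h - 1/2)*(h + 4)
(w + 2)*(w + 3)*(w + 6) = w^3 + 11*w^2 + 36*w + 36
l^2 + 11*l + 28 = (l + 4)*(l + 7)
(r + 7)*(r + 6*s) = r^2 + 6*r*s + 7*r + 42*s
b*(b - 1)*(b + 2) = b^3 + b^2 - 2*b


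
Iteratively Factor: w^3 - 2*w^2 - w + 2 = (w + 1)*(w^2 - 3*w + 2) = (w - 2)*(w + 1)*(w - 1)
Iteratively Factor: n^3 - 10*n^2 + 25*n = (n - 5)*(n^2 - 5*n) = n*(n - 5)*(n - 5)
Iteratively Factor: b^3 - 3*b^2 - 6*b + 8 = (b - 1)*(b^2 - 2*b - 8) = (b - 4)*(b - 1)*(b + 2)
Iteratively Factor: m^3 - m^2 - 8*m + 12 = (m - 2)*(m^2 + m - 6) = (m - 2)*(m + 3)*(m - 2)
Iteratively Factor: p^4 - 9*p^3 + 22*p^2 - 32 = (p - 4)*(p^3 - 5*p^2 + 2*p + 8) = (p - 4)^2*(p^2 - p - 2) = (p - 4)^2*(p + 1)*(p - 2)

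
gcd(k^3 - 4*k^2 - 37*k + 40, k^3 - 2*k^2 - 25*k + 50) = k + 5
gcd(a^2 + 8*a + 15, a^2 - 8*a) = 1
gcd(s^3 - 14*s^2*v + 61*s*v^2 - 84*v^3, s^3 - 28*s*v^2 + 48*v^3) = s - 4*v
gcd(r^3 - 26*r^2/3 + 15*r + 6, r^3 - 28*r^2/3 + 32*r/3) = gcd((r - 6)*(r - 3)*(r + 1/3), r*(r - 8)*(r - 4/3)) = 1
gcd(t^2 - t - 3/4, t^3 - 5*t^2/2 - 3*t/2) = t + 1/2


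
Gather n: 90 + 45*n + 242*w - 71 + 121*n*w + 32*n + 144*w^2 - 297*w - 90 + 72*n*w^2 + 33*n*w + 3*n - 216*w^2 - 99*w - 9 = n*(72*w^2 + 154*w + 80) - 72*w^2 - 154*w - 80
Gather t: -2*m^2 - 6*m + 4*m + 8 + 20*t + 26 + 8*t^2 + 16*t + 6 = -2*m^2 - 2*m + 8*t^2 + 36*t + 40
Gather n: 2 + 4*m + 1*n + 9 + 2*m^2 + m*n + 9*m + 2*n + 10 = 2*m^2 + 13*m + n*(m + 3) + 21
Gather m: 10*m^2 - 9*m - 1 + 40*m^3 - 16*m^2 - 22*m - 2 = 40*m^3 - 6*m^2 - 31*m - 3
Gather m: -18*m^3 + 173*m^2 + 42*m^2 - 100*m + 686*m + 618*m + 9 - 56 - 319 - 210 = -18*m^3 + 215*m^2 + 1204*m - 576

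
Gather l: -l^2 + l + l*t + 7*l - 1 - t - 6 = -l^2 + l*(t + 8) - t - 7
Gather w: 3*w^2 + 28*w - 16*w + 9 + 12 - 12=3*w^2 + 12*w + 9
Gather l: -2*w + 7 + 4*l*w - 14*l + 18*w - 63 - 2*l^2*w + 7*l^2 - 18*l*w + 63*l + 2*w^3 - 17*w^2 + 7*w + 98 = l^2*(7 - 2*w) + l*(49 - 14*w) + 2*w^3 - 17*w^2 + 23*w + 42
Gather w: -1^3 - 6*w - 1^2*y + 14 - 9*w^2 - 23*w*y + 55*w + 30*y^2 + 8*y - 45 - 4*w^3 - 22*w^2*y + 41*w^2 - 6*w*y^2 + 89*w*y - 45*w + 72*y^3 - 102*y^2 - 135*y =-4*w^3 + w^2*(32 - 22*y) + w*(-6*y^2 + 66*y + 4) + 72*y^3 - 72*y^2 - 128*y - 32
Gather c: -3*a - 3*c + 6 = -3*a - 3*c + 6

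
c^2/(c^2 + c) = c/(c + 1)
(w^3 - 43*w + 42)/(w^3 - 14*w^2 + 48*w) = (w^2 + 6*w - 7)/(w*(w - 8))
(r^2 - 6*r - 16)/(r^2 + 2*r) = (r - 8)/r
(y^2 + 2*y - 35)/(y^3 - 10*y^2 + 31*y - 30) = (y + 7)/(y^2 - 5*y + 6)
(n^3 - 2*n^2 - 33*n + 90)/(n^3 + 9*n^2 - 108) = (n - 5)/(n + 6)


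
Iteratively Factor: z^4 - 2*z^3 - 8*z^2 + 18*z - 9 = (z - 1)*(z^3 - z^2 - 9*z + 9) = (z - 3)*(z - 1)*(z^2 + 2*z - 3) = (z - 3)*(z - 1)*(z + 3)*(z - 1)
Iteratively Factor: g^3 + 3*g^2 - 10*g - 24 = (g + 4)*(g^2 - g - 6) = (g - 3)*(g + 4)*(g + 2)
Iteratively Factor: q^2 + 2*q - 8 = (q + 4)*(q - 2)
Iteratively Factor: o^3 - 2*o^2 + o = (o - 1)*(o^2 - o) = (o - 1)^2*(o)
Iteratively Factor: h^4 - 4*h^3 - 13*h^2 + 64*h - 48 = (h - 3)*(h^3 - h^2 - 16*h + 16) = (h - 3)*(h - 1)*(h^2 - 16) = (h - 4)*(h - 3)*(h - 1)*(h + 4)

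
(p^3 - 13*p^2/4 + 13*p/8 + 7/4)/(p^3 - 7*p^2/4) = 1 - 3/(2*p) - 1/p^2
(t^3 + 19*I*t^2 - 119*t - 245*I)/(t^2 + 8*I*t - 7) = (t^2 + 12*I*t - 35)/(t + I)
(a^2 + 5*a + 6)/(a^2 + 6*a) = (a^2 + 5*a + 6)/(a*(a + 6))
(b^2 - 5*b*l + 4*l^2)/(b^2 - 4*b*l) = (b - l)/b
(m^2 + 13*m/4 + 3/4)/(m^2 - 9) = (m + 1/4)/(m - 3)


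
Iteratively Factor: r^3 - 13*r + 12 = (r + 4)*(r^2 - 4*r + 3) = (r - 3)*(r + 4)*(r - 1)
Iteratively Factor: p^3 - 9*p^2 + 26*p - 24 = (p - 3)*(p^2 - 6*p + 8) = (p - 4)*(p - 3)*(p - 2)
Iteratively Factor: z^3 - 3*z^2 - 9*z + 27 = (z + 3)*(z^2 - 6*z + 9) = (z - 3)*(z + 3)*(z - 3)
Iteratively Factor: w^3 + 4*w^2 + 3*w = (w + 1)*(w^2 + 3*w) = (w + 1)*(w + 3)*(w)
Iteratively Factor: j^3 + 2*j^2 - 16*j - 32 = (j + 2)*(j^2 - 16) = (j - 4)*(j + 2)*(j + 4)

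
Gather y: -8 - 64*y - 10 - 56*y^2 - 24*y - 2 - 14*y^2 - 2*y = -70*y^2 - 90*y - 20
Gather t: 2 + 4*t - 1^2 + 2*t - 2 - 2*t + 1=4*t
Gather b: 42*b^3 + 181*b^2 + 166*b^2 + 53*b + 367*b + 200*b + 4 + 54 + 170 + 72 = 42*b^3 + 347*b^2 + 620*b + 300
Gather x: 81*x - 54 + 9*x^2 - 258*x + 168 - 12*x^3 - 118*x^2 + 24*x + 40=-12*x^3 - 109*x^2 - 153*x + 154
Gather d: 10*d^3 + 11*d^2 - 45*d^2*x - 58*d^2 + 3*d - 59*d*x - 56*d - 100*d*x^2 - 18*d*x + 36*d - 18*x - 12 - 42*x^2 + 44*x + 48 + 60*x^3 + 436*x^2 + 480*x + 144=10*d^3 + d^2*(-45*x - 47) + d*(-100*x^2 - 77*x - 17) + 60*x^3 + 394*x^2 + 506*x + 180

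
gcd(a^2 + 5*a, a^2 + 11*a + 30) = a + 5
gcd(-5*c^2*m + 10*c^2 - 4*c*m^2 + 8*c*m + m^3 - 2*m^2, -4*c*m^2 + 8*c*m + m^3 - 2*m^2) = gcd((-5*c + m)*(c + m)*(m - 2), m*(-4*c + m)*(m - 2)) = m - 2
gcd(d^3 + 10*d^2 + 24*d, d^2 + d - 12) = d + 4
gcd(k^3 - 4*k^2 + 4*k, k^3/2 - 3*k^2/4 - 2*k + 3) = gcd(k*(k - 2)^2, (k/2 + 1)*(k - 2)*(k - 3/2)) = k - 2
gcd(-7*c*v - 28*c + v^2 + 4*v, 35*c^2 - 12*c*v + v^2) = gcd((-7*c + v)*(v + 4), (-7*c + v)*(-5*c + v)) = -7*c + v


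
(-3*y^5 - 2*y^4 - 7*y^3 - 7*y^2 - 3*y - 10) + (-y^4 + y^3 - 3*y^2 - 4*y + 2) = -3*y^5 - 3*y^4 - 6*y^3 - 10*y^2 - 7*y - 8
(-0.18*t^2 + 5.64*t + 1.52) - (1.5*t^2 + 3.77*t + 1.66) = -1.68*t^2 + 1.87*t - 0.14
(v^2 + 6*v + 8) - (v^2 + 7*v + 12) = -v - 4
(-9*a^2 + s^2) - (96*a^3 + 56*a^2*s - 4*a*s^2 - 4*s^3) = -96*a^3 - 56*a^2*s - 9*a^2 + 4*a*s^2 + 4*s^3 + s^2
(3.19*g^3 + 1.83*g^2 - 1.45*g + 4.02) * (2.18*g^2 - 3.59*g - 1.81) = 6.9542*g^5 - 7.4627*g^4 - 15.5046*g^3 + 10.6568*g^2 - 11.8073*g - 7.2762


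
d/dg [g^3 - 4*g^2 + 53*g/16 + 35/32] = 3*g^2 - 8*g + 53/16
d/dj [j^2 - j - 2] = 2*j - 1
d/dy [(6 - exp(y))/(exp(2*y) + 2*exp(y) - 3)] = (2*(exp(y) - 6)*(exp(y) + 1) - exp(2*y) - 2*exp(y) + 3)*exp(y)/(exp(2*y) + 2*exp(y) - 3)^2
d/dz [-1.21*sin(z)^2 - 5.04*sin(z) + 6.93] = -(2.42*sin(z) + 5.04)*cos(z)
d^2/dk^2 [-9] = 0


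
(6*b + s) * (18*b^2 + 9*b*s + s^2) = 108*b^3 + 72*b^2*s + 15*b*s^2 + s^3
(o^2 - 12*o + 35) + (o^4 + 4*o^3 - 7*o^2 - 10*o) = o^4 + 4*o^3 - 6*o^2 - 22*o + 35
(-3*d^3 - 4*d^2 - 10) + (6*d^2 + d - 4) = -3*d^3 + 2*d^2 + d - 14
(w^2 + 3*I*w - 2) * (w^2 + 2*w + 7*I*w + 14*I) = w^4 + 2*w^3 + 10*I*w^3 - 23*w^2 + 20*I*w^2 - 46*w - 14*I*w - 28*I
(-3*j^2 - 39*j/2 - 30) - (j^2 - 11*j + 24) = -4*j^2 - 17*j/2 - 54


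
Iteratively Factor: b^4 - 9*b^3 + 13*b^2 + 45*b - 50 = (b - 1)*(b^3 - 8*b^2 + 5*b + 50) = (b - 1)*(b + 2)*(b^2 - 10*b + 25) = (b - 5)*(b - 1)*(b + 2)*(b - 5)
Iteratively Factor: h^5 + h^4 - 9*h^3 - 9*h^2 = (h)*(h^4 + h^3 - 9*h^2 - 9*h) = h*(h - 3)*(h^3 + 4*h^2 + 3*h) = h^2*(h - 3)*(h^2 + 4*h + 3) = h^2*(h - 3)*(h + 3)*(h + 1)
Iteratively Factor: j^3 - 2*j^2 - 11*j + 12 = (j + 3)*(j^2 - 5*j + 4) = (j - 1)*(j + 3)*(j - 4)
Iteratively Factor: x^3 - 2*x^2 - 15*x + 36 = (x - 3)*(x^2 + x - 12) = (x - 3)^2*(x + 4)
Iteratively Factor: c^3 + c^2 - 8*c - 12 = (c + 2)*(c^2 - c - 6) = (c + 2)^2*(c - 3)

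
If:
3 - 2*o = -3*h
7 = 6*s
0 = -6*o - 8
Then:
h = -17/9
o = -4/3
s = 7/6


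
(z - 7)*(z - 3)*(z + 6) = z^3 - 4*z^2 - 39*z + 126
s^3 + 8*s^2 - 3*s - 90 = (s - 3)*(s + 5)*(s + 6)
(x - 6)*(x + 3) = x^2 - 3*x - 18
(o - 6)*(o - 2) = o^2 - 8*o + 12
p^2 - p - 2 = (p - 2)*(p + 1)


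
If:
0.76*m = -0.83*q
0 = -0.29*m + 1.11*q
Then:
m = 0.00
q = 0.00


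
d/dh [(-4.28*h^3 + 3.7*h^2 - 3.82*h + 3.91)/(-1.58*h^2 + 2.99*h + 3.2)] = (6.7624*h^4 - 25.5944*h^3 - 36.0606*h^2 + 36.0356*h - 23.9149)/(2.4964*h^4 - 9.4484*h^3 - 1.1719*h^2 + 19.136*h + 10.24)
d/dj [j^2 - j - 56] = 2*j - 1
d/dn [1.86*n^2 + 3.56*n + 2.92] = 3.72*n + 3.56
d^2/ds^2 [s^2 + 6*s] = 2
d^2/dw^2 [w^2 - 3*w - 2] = 2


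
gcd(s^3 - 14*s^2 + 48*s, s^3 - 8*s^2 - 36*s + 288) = s^2 - 14*s + 48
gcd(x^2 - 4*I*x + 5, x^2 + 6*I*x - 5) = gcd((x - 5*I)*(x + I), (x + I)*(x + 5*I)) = x + I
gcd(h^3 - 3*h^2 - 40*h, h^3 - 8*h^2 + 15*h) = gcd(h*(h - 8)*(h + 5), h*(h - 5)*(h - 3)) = h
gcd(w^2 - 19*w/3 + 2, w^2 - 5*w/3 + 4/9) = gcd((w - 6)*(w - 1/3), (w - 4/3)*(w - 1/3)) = w - 1/3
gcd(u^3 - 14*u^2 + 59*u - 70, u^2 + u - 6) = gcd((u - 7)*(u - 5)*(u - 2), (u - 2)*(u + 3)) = u - 2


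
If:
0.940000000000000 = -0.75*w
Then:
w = -1.25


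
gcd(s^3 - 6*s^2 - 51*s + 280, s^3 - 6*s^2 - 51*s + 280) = s^3 - 6*s^2 - 51*s + 280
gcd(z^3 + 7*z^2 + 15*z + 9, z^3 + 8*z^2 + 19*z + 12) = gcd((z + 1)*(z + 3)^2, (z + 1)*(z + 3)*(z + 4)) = z^2 + 4*z + 3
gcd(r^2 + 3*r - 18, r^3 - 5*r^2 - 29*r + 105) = r - 3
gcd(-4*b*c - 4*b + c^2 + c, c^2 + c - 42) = 1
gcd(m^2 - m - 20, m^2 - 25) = m - 5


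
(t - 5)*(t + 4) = t^2 - t - 20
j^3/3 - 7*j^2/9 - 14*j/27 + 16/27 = (j/3 + 1/3)*(j - 8/3)*(j - 2/3)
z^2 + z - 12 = (z - 3)*(z + 4)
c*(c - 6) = c^2 - 6*c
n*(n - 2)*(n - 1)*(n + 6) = n^4 + 3*n^3 - 16*n^2 + 12*n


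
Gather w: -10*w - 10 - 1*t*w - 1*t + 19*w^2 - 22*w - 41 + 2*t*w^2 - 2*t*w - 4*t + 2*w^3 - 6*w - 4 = -5*t + 2*w^3 + w^2*(2*t + 19) + w*(-3*t - 38) - 55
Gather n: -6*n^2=-6*n^2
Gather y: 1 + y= y + 1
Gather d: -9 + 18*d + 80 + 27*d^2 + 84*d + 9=27*d^2 + 102*d + 80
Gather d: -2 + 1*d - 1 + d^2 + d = d^2 + 2*d - 3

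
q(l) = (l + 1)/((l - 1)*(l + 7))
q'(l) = -(l + 1)/((l - 1)*(l + 7)^2) + 1/((l - 1)*(l + 7)) - (l + 1)/((l - 1)^2*(l + 7))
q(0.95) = -4.91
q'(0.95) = -100.01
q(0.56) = -0.47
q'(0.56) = -1.30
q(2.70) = 0.22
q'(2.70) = -0.09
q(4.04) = 0.15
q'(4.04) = -0.03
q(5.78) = 0.11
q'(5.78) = -0.02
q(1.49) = 0.60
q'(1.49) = -1.05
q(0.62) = -0.56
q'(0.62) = -1.74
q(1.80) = 0.40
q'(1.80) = -0.40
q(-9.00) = -0.40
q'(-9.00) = -0.19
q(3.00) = 0.20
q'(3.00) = -0.07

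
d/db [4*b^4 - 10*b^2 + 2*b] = 16*b^3 - 20*b + 2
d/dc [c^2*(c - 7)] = c*(3*c - 14)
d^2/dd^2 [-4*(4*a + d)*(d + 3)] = -8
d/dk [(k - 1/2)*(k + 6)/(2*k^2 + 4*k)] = (-7*k^2 + 12*k + 12)/(4*k^2*(k^2 + 4*k + 4))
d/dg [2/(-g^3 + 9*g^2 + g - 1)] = 2*(3*g^2 - 18*g - 1)/(g^3 - 9*g^2 - g + 1)^2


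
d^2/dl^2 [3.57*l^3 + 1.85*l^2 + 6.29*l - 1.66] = 21.42*l + 3.7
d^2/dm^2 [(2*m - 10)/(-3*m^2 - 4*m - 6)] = 4*(-4*(m - 5)*(3*m + 2)^2 + (9*m - 11)*(3*m^2 + 4*m + 6))/(3*m^2 + 4*m + 6)^3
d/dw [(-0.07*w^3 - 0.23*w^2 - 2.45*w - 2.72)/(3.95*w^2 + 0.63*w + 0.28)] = (-0.2765*w^4 - 0.0882000000000001*w^3 + 9.4738*w^2 + 21.3592*w + 1.0276)/(15.6025*w^4 + 4.977*w^3 + 2.6089*w^2 + 0.3528*w + 0.0784)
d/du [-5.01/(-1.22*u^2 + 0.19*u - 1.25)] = (0.9519 - 12.2244*u)/(1.22*u^2 - 0.19*u + 1.25)^2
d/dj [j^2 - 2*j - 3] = 2*j - 2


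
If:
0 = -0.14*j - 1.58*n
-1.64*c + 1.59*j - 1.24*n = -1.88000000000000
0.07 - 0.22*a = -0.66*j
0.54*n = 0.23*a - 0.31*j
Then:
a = -0.19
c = 0.97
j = -0.17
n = 0.02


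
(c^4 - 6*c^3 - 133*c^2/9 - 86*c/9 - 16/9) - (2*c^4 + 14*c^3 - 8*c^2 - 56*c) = -c^4 - 20*c^3 - 61*c^2/9 + 418*c/9 - 16/9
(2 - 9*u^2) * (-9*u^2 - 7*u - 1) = 81*u^4 + 63*u^3 - 9*u^2 - 14*u - 2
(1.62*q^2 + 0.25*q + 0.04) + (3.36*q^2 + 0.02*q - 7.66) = 4.98*q^2 + 0.27*q - 7.62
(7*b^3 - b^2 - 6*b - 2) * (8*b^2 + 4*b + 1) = 56*b^5 + 20*b^4 - 45*b^3 - 41*b^2 - 14*b - 2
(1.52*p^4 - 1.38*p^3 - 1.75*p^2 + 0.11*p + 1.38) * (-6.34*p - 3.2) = -9.6368*p^5 + 3.8852*p^4 + 15.511*p^3 + 4.9026*p^2 - 9.1012*p - 4.416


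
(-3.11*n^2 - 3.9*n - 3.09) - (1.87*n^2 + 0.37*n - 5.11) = -4.98*n^2 - 4.27*n + 2.02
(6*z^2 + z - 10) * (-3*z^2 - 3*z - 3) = -18*z^4 - 21*z^3 + 9*z^2 + 27*z + 30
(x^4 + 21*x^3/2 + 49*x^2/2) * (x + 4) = x^5 + 29*x^4/2 + 133*x^3/2 + 98*x^2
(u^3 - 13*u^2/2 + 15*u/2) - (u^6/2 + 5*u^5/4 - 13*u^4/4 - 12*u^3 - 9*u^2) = -u^6/2 - 5*u^5/4 + 13*u^4/4 + 13*u^3 + 5*u^2/2 + 15*u/2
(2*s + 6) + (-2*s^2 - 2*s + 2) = 8 - 2*s^2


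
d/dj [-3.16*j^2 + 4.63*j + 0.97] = 4.63 - 6.32*j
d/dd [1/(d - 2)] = -1/(d - 2)^2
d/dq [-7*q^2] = -14*q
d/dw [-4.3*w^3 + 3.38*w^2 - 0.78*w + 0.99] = -12.9*w^2 + 6.76*w - 0.78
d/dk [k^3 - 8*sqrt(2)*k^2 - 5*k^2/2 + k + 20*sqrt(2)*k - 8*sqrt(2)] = 3*k^2 - 16*sqrt(2)*k - 5*k + 1 + 20*sqrt(2)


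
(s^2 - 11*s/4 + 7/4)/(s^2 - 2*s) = (4*s^2 - 11*s + 7)/(4*s*(s - 2))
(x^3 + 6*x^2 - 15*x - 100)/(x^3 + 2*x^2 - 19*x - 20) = (x + 5)/(x + 1)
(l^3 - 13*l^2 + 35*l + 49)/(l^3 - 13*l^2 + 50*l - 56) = (l^2 - 6*l - 7)/(l^2 - 6*l + 8)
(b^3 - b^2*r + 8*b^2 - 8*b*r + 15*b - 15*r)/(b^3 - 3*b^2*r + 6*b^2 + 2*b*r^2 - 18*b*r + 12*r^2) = (-b^2 - 8*b - 15)/(-b^2 + 2*b*r - 6*b + 12*r)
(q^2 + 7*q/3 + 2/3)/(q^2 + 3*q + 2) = (q + 1/3)/(q + 1)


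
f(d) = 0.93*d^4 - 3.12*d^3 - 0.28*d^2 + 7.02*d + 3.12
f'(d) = 3.72*d^3 - 9.36*d^2 - 0.56*d + 7.02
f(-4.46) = 611.02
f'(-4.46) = -506.69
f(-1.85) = 19.82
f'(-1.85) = -47.53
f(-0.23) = 1.53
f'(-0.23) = 6.61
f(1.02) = 7.68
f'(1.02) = 0.66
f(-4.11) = 451.52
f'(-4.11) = -407.06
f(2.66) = 7.65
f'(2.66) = 9.32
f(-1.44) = 5.75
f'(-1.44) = -22.69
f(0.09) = 3.75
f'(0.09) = 6.90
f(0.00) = 3.12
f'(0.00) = 7.02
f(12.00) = 13940.16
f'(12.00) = 5080.62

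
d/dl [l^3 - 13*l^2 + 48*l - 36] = 3*l^2 - 26*l + 48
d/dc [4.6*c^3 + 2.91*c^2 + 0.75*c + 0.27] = 13.8*c^2 + 5.82*c + 0.75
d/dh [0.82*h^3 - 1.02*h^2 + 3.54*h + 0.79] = 2.46*h^2 - 2.04*h + 3.54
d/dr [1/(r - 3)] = -1/(r - 3)^2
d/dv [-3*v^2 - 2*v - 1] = -6*v - 2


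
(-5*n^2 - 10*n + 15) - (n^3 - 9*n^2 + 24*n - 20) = -n^3 + 4*n^2 - 34*n + 35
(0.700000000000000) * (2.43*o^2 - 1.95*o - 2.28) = 1.701*o^2 - 1.365*o - 1.596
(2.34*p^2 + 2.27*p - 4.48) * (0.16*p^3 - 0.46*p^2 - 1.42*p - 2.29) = 0.3744*p^5 - 0.7132*p^4 - 5.0838*p^3 - 6.5212*p^2 + 1.1633*p + 10.2592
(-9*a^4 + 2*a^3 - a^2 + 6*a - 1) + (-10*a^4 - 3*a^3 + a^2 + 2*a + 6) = -19*a^4 - a^3 + 8*a + 5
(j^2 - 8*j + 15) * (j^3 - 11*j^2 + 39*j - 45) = j^5 - 19*j^4 + 142*j^3 - 522*j^2 + 945*j - 675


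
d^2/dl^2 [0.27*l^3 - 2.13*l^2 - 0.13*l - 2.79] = 1.62*l - 4.26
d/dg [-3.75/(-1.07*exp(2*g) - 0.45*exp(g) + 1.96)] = (-8.025*exp(g) - 1.6875)*exp(g)/(1.07*exp(2*g) + 0.45*exp(g) - 1.96)^2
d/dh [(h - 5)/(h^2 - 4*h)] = (-h^2 + 10*h - 20)/(h^2*(h^2 - 8*h + 16))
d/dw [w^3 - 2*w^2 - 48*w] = 3*w^2 - 4*w - 48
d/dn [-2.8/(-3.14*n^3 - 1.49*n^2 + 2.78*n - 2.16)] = (-26.376*n^2 - 8.344*n + 7.784)/(3.14*n^3 + 1.49*n^2 - 2.78*n + 2.16)^2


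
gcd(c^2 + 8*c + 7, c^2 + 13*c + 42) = c + 7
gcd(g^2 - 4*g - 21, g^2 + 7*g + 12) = g + 3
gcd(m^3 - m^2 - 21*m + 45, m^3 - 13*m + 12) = m - 3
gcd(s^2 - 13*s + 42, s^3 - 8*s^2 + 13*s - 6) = s - 6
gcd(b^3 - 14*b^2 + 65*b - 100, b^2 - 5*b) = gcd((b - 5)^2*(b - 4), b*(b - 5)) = b - 5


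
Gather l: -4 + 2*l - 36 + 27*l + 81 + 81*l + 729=110*l + 770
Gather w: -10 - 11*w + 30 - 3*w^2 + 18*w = -3*w^2 + 7*w + 20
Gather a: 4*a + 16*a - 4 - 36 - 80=20*a - 120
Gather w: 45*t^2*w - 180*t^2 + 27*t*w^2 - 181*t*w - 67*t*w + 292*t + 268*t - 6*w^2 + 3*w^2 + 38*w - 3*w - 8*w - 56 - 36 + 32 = -180*t^2 + 560*t + w^2*(27*t - 3) + w*(45*t^2 - 248*t + 27) - 60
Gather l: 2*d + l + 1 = 2*d + l + 1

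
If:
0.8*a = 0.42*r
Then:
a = 0.525*r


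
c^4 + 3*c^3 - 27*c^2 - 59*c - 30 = (c - 5)*(c + 6)*(-I*c - I)*(I*c + I)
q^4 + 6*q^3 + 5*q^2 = q^2*(q + 1)*(q + 5)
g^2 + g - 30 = (g - 5)*(g + 6)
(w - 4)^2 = w^2 - 8*w + 16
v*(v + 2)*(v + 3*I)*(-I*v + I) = -I*v^4 + 3*v^3 - I*v^3 + 3*v^2 + 2*I*v^2 - 6*v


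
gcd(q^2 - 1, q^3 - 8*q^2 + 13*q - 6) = q - 1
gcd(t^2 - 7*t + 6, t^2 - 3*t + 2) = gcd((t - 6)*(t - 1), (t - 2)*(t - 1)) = t - 1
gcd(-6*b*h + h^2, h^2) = h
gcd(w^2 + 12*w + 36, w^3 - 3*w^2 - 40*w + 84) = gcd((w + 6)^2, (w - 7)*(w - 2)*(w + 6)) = w + 6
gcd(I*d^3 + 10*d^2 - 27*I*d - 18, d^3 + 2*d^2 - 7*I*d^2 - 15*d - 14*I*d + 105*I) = 1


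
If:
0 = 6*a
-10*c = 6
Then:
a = 0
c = -3/5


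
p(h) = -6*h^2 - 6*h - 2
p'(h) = -12*h - 6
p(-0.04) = -1.77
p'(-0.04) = -5.52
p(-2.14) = -16.64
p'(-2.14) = 19.68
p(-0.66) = -0.65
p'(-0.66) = 1.92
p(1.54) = -25.47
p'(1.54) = -24.48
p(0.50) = -6.50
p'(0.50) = -12.00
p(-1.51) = -6.62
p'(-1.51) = 12.12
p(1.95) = -36.52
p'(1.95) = -29.40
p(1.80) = -32.24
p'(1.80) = -27.60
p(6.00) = -254.00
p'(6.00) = -78.00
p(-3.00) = -38.00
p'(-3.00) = 30.00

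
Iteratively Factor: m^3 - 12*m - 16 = (m + 2)*(m^2 - 2*m - 8) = (m - 4)*(m + 2)*(m + 2)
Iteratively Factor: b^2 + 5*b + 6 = (b + 3)*(b + 2)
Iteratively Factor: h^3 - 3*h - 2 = (h + 1)*(h^2 - h - 2) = (h - 2)*(h + 1)*(h + 1)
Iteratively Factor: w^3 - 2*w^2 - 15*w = (w + 3)*(w^2 - 5*w) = w*(w + 3)*(w - 5)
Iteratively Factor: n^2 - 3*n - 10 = (n - 5)*(n + 2)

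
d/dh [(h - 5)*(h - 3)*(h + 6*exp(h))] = 6*h^2*exp(h) + 3*h^2 - 36*h*exp(h) - 16*h + 42*exp(h) + 15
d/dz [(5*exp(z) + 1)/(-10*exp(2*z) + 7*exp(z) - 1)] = ((5*exp(z) + 1)*(20*exp(z) - 7) - 50*exp(2*z) + 35*exp(z) - 5)*exp(z)/(10*exp(2*z) - 7*exp(z) + 1)^2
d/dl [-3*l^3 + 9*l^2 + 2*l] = -9*l^2 + 18*l + 2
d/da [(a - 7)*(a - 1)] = 2*a - 8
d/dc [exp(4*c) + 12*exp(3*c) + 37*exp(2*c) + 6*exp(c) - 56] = (4*exp(3*c) + 36*exp(2*c) + 74*exp(c) + 6)*exp(c)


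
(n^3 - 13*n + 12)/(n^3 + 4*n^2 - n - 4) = (n - 3)/(n + 1)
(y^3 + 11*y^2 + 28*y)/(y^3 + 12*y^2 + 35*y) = (y + 4)/(y + 5)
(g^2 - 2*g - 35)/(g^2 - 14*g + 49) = (g + 5)/(g - 7)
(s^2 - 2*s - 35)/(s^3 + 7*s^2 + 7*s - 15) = (s - 7)/(s^2 + 2*s - 3)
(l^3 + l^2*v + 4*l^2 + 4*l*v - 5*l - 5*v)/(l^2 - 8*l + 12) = (l^3 + l^2*v + 4*l^2 + 4*l*v - 5*l - 5*v)/(l^2 - 8*l + 12)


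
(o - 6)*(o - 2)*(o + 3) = o^3 - 5*o^2 - 12*o + 36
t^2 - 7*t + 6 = (t - 6)*(t - 1)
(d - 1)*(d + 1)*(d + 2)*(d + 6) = d^4 + 8*d^3 + 11*d^2 - 8*d - 12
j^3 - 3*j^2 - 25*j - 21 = (j - 7)*(j + 1)*(j + 3)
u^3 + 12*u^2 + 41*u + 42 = (u + 2)*(u + 3)*(u + 7)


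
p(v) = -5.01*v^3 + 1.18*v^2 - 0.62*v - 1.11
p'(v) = -15.03*v^2 + 2.36*v - 0.62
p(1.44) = -14.52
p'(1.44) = -28.39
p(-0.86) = 3.48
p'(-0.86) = -13.77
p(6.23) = -1170.61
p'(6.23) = -569.28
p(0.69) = -2.62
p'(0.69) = -6.15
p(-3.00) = 146.64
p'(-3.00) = -142.97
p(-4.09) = 363.94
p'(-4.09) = -261.70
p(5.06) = -623.10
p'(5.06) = -373.50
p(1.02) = -5.83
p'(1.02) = -13.85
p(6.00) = -1044.51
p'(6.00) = -527.54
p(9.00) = -3563.40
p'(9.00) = -1196.81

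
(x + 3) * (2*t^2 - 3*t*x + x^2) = 2*t^2*x + 6*t^2 - 3*t*x^2 - 9*t*x + x^3 + 3*x^2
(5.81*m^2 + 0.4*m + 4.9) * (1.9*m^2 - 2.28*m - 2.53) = 11.039*m^4 - 12.4868*m^3 - 6.3013*m^2 - 12.184*m - 12.397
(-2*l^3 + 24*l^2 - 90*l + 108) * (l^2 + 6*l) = -2*l^5 + 12*l^4 + 54*l^3 - 432*l^2 + 648*l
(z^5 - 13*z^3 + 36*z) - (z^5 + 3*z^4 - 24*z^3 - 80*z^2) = -3*z^4 + 11*z^3 + 80*z^2 + 36*z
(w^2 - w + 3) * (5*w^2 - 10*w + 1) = 5*w^4 - 15*w^3 + 26*w^2 - 31*w + 3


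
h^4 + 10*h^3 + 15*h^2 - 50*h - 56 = (h - 2)*(h + 1)*(h + 4)*(h + 7)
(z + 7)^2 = z^2 + 14*z + 49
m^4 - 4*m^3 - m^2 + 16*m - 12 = (m - 3)*(m - 2)*(m - 1)*(m + 2)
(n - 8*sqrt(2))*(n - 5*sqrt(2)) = n^2 - 13*sqrt(2)*n + 80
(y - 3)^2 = y^2 - 6*y + 9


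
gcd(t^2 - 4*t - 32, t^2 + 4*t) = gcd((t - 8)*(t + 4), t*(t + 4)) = t + 4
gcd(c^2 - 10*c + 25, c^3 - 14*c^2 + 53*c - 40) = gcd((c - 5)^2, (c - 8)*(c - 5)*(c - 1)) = c - 5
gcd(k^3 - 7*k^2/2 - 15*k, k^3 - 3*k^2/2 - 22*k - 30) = k^2 - 7*k/2 - 15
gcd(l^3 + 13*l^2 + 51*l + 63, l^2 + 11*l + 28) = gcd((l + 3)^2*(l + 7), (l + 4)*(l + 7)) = l + 7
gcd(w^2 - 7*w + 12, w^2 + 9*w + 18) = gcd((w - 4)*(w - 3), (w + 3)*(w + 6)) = 1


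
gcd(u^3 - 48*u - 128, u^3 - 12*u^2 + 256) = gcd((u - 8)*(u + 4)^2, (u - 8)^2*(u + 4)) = u^2 - 4*u - 32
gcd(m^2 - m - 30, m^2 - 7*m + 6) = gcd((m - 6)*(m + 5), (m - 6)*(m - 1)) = m - 6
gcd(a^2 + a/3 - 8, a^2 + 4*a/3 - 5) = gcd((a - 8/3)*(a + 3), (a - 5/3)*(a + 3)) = a + 3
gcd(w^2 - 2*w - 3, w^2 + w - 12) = w - 3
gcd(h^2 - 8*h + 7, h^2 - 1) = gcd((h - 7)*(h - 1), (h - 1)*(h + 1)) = h - 1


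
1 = 1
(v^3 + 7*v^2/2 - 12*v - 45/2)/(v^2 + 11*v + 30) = (2*v^2 - 3*v - 9)/(2*(v + 6))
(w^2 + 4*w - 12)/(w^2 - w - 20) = (-w^2 - 4*w + 12)/(-w^2 + w + 20)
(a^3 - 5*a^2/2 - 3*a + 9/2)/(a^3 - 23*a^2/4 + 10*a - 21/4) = 2*(2*a + 3)/(4*a - 7)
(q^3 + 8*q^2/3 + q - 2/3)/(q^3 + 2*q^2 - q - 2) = (q - 1/3)/(q - 1)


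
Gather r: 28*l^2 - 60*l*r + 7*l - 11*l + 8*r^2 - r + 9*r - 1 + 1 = 28*l^2 - 4*l + 8*r^2 + r*(8 - 60*l)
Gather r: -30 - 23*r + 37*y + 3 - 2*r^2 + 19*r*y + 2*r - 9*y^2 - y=-2*r^2 + r*(19*y - 21) - 9*y^2 + 36*y - 27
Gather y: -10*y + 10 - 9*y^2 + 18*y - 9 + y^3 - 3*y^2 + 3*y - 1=y^3 - 12*y^2 + 11*y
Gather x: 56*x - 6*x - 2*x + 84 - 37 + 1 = 48*x + 48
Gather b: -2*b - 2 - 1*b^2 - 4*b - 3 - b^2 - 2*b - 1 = -2*b^2 - 8*b - 6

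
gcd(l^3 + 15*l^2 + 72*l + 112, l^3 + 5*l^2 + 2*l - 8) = l + 4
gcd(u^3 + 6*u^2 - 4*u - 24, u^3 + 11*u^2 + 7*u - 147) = 1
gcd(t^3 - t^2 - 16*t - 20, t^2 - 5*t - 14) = t + 2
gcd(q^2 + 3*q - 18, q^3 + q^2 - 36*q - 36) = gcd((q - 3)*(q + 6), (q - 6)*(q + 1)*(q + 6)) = q + 6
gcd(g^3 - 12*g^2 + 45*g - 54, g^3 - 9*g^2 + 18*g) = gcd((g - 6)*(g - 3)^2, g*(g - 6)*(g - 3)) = g^2 - 9*g + 18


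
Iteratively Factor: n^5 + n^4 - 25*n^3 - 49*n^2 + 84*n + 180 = (n - 5)*(n^4 + 6*n^3 + 5*n^2 - 24*n - 36) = (n - 5)*(n - 2)*(n^3 + 8*n^2 + 21*n + 18) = (n - 5)*(n - 2)*(n + 3)*(n^2 + 5*n + 6) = (n - 5)*(n - 2)*(n + 2)*(n + 3)*(n + 3)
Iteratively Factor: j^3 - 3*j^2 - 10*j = (j + 2)*(j^2 - 5*j) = j*(j + 2)*(j - 5)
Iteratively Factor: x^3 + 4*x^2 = (x)*(x^2 + 4*x) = x*(x + 4)*(x)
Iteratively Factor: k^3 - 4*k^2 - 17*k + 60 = (k - 5)*(k^2 + k - 12) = (k - 5)*(k + 4)*(k - 3)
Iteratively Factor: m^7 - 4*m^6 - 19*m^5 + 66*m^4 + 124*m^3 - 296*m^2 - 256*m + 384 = (m - 4)*(m^6 - 19*m^4 - 10*m^3 + 84*m^2 + 40*m - 96) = (m - 4)*(m + 2)*(m^5 - 2*m^4 - 15*m^3 + 20*m^2 + 44*m - 48) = (m - 4)*(m + 2)^2*(m^4 - 4*m^3 - 7*m^2 + 34*m - 24) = (m - 4)^2*(m + 2)^2*(m^3 - 7*m + 6) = (m - 4)^2*(m - 1)*(m + 2)^2*(m^2 + m - 6) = (m - 4)^2*(m - 2)*(m - 1)*(m + 2)^2*(m + 3)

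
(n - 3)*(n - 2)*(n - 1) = n^3 - 6*n^2 + 11*n - 6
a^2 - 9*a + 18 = (a - 6)*(a - 3)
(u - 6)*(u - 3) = u^2 - 9*u + 18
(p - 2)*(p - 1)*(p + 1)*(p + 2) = p^4 - 5*p^2 + 4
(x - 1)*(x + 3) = x^2 + 2*x - 3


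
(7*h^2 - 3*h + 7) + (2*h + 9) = 7*h^2 - h + 16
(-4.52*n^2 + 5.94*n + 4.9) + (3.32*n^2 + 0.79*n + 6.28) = -1.2*n^2 + 6.73*n + 11.18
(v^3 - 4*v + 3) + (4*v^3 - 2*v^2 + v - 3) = 5*v^3 - 2*v^2 - 3*v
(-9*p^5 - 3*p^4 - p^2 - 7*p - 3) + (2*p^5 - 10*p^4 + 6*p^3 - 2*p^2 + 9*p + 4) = -7*p^5 - 13*p^4 + 6*p^3 - 3*p^2 + 2*p + 1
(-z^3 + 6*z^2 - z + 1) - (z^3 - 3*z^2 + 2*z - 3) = -2*z^3 + 9*z^2 - 3*z + 4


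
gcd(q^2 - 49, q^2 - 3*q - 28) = q - 7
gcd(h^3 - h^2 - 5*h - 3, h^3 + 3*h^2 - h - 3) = h + 1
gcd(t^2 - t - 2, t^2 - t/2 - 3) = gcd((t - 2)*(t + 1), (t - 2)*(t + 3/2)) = t - 2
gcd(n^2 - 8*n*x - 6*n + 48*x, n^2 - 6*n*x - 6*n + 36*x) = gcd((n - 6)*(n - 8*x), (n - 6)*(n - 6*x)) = n - 6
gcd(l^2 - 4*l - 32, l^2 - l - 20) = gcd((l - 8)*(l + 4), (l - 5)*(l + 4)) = l + 4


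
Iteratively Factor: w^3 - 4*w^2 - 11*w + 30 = (w + 3)*(w^2 - 7*w + 10) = (w - 5)*(w + 3)*(w - 2)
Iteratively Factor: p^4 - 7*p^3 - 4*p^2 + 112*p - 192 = (p - 4)*(p^3 - 3*p^2 - 16*p + 48) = (p - 4)^2*(p^2 + p - 12) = (p - 4)^2*(p + 4)*(p - 3)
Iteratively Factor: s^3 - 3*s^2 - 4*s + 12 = (s - 3)*(s^2 - 4) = (s - 3)*(s + 2)*(s - 2)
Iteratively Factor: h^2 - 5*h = (h)*(h - 5)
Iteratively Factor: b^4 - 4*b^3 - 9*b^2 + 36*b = (b + 3)*(b^3 - 7*b^2 + 12*b) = (b - 4)*(b + 3)*(b^2 - 3*b) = (b - 4)*(b - 3)*(b + 3)*(b)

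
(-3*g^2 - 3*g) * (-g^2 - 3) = 3*g^4 + 3*g^3 + 9*g^2 + 9*g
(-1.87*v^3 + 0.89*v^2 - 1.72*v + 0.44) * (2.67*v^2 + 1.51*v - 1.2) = -4.9929*v^5 - 0.4474*v^4 - 1.0045*v^3 - 2.4904*v^2 + 2.7284*v - 0.528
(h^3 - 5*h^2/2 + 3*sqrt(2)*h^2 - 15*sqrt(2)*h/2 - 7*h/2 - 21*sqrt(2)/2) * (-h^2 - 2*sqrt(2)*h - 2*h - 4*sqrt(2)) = -h^5 - 5*sqrt(2)*h^4 + h^4/2 - 7*h^3/2 + 5*sqrt(2)*h^3/2 + 13*h^2 + 85*sqrt(2)*h^2/2 + 35*sqrt(2)*h + 102*h + 84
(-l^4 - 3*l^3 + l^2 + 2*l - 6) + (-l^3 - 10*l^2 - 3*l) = -l^4 - 4*l^3 - 9*l^2 - l - 6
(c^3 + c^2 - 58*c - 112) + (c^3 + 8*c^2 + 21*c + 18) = 2*c^3 + 9*c^2 - 37*c - 94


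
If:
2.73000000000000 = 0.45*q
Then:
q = 6.07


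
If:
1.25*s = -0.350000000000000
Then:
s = -0.28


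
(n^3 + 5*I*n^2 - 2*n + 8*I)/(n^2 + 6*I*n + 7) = (n^2 + 6*I*n - 8)/(n + 7*I)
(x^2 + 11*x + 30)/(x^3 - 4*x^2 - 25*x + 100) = (x + 6)/(x^2 - 9*x + 20)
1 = 1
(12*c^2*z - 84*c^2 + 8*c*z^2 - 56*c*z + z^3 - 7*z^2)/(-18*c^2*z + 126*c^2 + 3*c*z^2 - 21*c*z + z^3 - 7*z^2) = (2*c + z)/(-3*c + z)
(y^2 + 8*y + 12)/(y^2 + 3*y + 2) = (y + 6)/(y + 1)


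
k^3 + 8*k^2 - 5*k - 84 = (k - 3)*(k + 4)*(k + 7)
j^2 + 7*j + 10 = (j + 2)*(j + 5)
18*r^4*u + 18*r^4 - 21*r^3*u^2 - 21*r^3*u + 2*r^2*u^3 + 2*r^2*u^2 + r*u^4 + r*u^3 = (-3*r + u)*(-r + u)*(6*r + u)*(r*u + r)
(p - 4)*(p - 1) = p^2 - 5*p + 4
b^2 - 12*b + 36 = (b - 6)^2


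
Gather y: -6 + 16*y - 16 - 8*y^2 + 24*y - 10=-8*y^2 + 40*y - 32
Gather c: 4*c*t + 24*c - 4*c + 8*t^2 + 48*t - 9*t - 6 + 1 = c*(4*t + 20) + 8*t^2 + 39*t - 5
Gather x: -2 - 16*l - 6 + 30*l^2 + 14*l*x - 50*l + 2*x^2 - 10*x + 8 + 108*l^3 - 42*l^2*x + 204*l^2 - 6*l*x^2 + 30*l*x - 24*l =108*l^3 + 234*l^2 - 90*l + x^2*(2 - 6*l) + x*(-42*l^2 + 44*l - 10)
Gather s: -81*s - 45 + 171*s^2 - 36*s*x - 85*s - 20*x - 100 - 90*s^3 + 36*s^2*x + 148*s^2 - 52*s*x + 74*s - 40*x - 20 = -90*s^3 + s^2*(36*x + 319) + s*(-88*x - 92) - 60*x - 165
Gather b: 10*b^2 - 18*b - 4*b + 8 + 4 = 10*b^2 - 22*b + 12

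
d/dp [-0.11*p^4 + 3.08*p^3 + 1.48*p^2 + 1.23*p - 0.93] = -0.44*p^3 + 9.24*p^2 + 2.96*p + 1.23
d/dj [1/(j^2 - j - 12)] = (1 - 2*j)/(-j^2 + j + 12)^2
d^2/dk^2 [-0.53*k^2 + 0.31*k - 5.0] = -1.06000000000000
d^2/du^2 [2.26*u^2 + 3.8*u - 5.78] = 4.52000000000000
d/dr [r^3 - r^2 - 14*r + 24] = 3*r^2 - 2*r - 14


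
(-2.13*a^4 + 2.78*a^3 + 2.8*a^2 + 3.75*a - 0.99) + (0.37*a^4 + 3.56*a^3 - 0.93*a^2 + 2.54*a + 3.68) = -1.76*a^4 + 6.34*a^3 + 1.87*a^2 + 6.29*a + 2.69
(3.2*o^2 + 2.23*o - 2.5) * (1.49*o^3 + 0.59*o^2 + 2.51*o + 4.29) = 4.768*o^5 + 5.2107*o^4 + 5.6227*o^3 + 17.8503*o^2 + 3.2917*o - 10.725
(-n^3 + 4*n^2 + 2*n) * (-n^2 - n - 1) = n^5 - 3*n^4 - 5*n^3 - 6*n^2 - 2*n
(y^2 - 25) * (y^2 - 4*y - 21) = y^4 - 4*y^3 - 46*y^2 + 100*y + 525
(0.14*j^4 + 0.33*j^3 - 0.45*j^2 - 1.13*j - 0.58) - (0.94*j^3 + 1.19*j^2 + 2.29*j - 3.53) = 0.14*j^4 - 0.61*j^3 - 1.64*j^2 - 3.42*j + 2.95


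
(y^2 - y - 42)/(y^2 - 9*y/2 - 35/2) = 2*(y + 6)/(2*y + 5)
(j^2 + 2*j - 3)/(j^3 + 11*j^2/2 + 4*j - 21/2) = 2/(2*j + 7)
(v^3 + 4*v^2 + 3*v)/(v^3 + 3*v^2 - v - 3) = v/(v - 1)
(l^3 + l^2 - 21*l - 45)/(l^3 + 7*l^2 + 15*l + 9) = (l - 5)/(l + 1)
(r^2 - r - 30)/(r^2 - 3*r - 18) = (r + 5)/(r + 3)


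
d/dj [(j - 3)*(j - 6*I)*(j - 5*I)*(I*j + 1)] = 4*I*j^3 + j^2*(36 - 9*I) + j*(-72 - 82*I) - 30 + 123*I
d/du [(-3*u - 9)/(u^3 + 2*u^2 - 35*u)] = 3*(2*u^3 + 11*u^2 + 12*u - 105)/(u^2*(u^4 + 4*u^3 - 66*u^2 - 140*u + 1225))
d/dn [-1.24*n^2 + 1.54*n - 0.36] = 1.54 - 2.48*n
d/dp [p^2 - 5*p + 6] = 2*p - 5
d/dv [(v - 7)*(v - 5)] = 2*v - 12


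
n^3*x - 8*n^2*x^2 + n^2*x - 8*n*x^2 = n*(n - 8*x)*(n*x + x)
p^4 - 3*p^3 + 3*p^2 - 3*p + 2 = (p - 2)*(p + I)*(-I*p + I)*(I*p + 1)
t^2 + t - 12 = (t - 3)*(t + 4)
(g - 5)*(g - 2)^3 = g^4 - 11*g^3 + 42*g^2 - 68*g + 40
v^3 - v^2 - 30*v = v*(v - 6)*(v + 5)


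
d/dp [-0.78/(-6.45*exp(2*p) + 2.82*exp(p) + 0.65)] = (2.1996 - 10.062*exp(p))*exp(p)/(-6.45*exp(2*p) + 2.82*exp(p) + 0.65)^2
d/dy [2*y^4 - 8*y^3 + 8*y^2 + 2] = 8*y*(y^2 - 3*y + 2)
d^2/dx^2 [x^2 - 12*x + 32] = 2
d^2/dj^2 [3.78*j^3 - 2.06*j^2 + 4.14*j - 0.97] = 22.68*j - 4.12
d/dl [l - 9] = 1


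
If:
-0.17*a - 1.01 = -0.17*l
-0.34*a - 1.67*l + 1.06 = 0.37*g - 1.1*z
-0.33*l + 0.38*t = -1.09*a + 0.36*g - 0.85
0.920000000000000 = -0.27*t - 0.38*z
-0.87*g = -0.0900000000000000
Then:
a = -31.16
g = 0.10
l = -25.22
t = 65.34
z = -48.85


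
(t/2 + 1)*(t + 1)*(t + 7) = t^3/2 + 5*t^2 + 23*t/2 + 7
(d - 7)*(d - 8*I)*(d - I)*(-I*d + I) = -I*d^4 - 9*d^3 + 8*I*d^3 + 72*d^2 + I*d^2 - 63*d - 64*I*d + 56*I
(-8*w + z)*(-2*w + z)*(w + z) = 16*w^3 + 6*w^2*z - 9*w*z^2 + z^3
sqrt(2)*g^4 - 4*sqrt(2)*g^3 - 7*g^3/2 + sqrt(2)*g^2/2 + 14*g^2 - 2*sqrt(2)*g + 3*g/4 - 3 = (g - 4)*(g - 3*sqrt(2)/2)*(g - sqrt(2)/2)*(sqrt(2)*g + 1/2)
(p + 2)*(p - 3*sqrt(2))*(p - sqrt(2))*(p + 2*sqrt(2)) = p^4 - 2*sqrt(2)*p^3 + 2*p^3 - 10*p^2 - 4*sqrt(2)*p^2 - 20*p + 12*sqrt(2)*p + 24*sqrt(2)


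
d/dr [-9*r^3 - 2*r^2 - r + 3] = -27*r^2 - 4*r - 1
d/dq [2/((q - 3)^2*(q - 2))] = 2*((2 - q)*(q - 3) - 2*(q - 2)^2)/((q - 3)^3*(q - 2)^3)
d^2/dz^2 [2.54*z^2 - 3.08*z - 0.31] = 5.08000000000000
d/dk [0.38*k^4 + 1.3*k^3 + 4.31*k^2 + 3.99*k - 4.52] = 1.52*k^3 + 3.9*k^2 + 8.62*k + 3.99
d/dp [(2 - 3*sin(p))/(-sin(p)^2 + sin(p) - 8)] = (-3*sin(p)^2 + 4*sin(p) + 22)*cos(p)/(sin(p)^2 - sin(p) + 8)^2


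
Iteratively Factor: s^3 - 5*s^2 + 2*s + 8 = (s - 2)*(s^2 - 3*s - 4) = (s - 4)*(s - 2)*(s + 1)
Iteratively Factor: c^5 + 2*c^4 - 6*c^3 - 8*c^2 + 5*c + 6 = (c - 1)*(c^4 + 3*c^3 - 3*c^2 - 11*c - 6) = (c - 1)*(c + 3)*(c^3 - 3*c - 2) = (c - 1)*(c + 1)*(c + 3)*(c^2 - c - 2) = (c - 1)*(c + 1)^2*(c + 3)*(c - 2)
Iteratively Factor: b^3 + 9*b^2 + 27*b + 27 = (b + 3)*(b^2 + 6*b + 9) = (b + 3)^2*(b + 3)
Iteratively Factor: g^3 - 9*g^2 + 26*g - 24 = (g - 2)*(g^2 - 7*g + 12) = (g - 3)*(g - 2)*(g - 4)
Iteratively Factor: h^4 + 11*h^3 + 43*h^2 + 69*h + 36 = (h + 4)*(h^3 + 7*h^2 + 15*h + 9) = (h + 3)*(h + 4)*(h^2 + 4*h + 3) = (h + 3)^2*(h + 4)*(h + 1)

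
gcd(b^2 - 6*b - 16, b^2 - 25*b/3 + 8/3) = b - 8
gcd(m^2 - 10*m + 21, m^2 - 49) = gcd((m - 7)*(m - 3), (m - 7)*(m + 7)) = m - 7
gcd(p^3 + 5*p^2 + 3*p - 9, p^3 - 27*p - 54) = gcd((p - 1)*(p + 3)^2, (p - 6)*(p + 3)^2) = p^2 + 6*p + 9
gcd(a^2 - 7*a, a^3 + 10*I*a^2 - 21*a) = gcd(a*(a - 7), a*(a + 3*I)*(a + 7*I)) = a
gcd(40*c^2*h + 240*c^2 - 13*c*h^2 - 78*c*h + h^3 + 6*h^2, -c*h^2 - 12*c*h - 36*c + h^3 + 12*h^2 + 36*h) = h + 6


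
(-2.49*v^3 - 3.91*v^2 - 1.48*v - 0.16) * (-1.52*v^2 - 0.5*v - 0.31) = 3.7848*v^5 + 7.1882*v^4 + 4.9765*v^3 + 2.1953*v^2 + 0.5388*v + 0.0496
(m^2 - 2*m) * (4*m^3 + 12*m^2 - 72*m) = 4*m^5 + 4*m^4 - 96*m^3 + 144*m^2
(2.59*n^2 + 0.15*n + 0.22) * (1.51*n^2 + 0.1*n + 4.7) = 3.9109*n^4 + 0.4855*n^3 + 12.5202*n^2 + 0.727*n + 1.034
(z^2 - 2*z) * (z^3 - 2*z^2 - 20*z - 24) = z^5 - 4*z^4 - 16*z^3 + 16*z^2 + 48*z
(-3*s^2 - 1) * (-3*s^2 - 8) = 9*s^4 + 27*s^2 + 8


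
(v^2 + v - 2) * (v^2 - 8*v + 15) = v^4 - 7*v^3 + 5*v^2 + 31*v - 30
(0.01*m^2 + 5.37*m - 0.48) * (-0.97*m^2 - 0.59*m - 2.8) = -0.0097*m^4 - 5.2148*m^3 - 2.7307*m^2 - 14.7528*m + 1.344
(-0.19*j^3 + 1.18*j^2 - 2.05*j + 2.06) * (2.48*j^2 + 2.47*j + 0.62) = -0.4712*j^5 + 2.4571*j^4 - 2.2872*j^3 + 0.7769*j^2 + 3.8172*j + 1.2772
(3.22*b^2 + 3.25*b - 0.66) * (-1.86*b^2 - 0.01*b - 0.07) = -5.9892*b^4 - 6.0772*b^3 + 0.9697*b^2 - 0.2209*b + 0.0462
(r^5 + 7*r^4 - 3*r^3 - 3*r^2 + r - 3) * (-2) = -2*r^5 - 14*r^4 + 6*r^3 + 6*r^2 - 2*r + 6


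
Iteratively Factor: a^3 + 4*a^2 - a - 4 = (a + 4)*(a^2 - 1) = (a + 1)*(a + 4)*(a - 1)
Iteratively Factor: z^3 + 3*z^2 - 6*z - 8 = (z - 2)*(z^2 + 5*z + 4) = (z - 2)*(z + 1)*(z + 4)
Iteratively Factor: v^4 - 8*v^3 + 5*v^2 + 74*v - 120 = (v - 5)*(v^3 - 3*v^2 - 10*v + 24) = (v - 5)*(v - 2)*(v^2 - v - 12) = (v - 5)*(v - 4)*(v - 2)*(v + 3)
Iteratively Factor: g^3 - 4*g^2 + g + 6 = (g - 2)*(g^2 - 2*g - 3) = (g - 2)*(g + 1)*(g - 3)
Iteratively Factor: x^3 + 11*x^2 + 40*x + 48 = (x + 3)*(x^2 + 8*x + 16) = (x + 3)*(x + 4)*(x + 4)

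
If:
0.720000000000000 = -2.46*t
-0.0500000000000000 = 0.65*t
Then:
No Solution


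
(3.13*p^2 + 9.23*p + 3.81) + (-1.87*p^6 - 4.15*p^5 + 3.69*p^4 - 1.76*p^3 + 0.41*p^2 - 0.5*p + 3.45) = -1.87*p^6 - 4.15*p^5 + 3.69*p^4 - 1.76*p^3 + 3.54*p^2 + 8.73*p + 7.26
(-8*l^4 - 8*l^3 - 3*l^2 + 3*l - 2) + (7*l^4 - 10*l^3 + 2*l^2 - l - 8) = -l^4 - 18*l^3 - l^2 + 2*l - 10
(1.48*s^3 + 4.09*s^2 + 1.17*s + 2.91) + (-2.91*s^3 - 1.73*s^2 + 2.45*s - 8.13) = -1.43*s^3 + 2.36*s^2 + 3.62*s - 5.22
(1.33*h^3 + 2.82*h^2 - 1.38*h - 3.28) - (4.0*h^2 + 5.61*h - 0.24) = 1.33*h^3 - 1.18*h^2 - 6.99*h - 3.04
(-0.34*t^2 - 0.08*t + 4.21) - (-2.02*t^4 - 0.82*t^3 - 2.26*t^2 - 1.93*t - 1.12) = 2.02*t^4 + 0.82*t^3 + 1.92*t^2 + 1.85*t + 5.33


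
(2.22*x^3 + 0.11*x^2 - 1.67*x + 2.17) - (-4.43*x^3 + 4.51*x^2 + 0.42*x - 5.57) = 6.65*x^3 - 4.4*x^2 - 2.09*x + 7.74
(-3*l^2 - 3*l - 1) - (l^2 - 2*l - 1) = -4*l^2 - l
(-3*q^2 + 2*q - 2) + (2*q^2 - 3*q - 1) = -q^2 - q - 3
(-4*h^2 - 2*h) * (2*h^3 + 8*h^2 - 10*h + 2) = -8*h^5 - 36*h^4 + 24*h^3 + 12*h^2 - 4*h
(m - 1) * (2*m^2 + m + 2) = 2*m^3 - m^2 + m - 2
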